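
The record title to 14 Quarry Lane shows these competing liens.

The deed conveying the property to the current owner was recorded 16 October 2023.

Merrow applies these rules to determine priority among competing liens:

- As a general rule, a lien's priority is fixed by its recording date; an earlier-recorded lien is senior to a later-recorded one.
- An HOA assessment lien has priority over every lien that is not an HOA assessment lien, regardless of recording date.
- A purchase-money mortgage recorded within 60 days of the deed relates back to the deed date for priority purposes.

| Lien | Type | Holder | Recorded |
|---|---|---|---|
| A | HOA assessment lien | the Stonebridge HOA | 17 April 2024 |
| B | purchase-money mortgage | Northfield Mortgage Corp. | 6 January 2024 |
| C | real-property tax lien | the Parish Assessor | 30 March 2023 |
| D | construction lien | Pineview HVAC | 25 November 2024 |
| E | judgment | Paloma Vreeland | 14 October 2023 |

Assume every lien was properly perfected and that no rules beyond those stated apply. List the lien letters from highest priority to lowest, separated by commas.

Effective dates: B missed the 60-day window (82 days after the deed), so its recording date stands.
As an HOA assessment lien, A is senior to every other lien.
Remaining liens by effective date: C (30 March 2023), E (14 October 2023), B (6 January 2024), D (25 November 2024).

A, C, E, B, D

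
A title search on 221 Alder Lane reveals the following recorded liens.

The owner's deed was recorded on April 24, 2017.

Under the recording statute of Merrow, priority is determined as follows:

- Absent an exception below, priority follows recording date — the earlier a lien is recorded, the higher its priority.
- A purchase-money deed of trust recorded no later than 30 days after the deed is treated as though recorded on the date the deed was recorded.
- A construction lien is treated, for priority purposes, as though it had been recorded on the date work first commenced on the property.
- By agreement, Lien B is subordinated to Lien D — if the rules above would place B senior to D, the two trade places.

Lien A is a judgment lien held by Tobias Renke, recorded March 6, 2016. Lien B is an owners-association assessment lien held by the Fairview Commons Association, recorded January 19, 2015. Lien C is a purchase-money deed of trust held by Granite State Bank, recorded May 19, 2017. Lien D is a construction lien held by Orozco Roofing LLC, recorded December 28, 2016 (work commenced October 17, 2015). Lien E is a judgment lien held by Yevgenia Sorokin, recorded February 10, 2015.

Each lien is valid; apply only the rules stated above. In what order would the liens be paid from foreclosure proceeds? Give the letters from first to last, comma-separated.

Effective dates after the stated exceptions: C's effective date is the deed date, April 24, 2017; D is treated as recorded October 17, 2015, the work-commencement date.
Sorted by effective date: B (January 19, 2015), E (February 10, 2015), D (October 17, 2015), A (March 6, 2016), C (April 24, 2017).
The subordination applies — B was senior to D — so B and D swap.

D, E, B, A, C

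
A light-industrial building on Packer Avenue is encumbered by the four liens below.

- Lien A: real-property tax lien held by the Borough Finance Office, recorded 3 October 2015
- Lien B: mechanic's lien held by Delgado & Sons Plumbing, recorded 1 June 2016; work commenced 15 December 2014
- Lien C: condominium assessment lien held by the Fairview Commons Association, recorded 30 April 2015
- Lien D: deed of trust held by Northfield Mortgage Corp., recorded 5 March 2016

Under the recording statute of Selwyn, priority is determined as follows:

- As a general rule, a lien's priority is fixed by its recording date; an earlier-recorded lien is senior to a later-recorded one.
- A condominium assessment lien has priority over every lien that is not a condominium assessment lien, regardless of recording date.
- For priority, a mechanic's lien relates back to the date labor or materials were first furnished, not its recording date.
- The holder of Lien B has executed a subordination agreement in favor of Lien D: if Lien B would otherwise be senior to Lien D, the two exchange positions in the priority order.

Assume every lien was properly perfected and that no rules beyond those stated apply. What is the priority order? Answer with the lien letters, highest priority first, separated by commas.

Adjusting effective dates: B relates back to 15 December 2014 (work commenced).
C, as a condominium assessment lien, has superpriority and ranks first.
Ordering the rest by effective date: B (15 December 2014), A (3 October 2015), D (5 March 2016).
Because B would otherwise rank above D, the subordination swaps them.

C, D, A, B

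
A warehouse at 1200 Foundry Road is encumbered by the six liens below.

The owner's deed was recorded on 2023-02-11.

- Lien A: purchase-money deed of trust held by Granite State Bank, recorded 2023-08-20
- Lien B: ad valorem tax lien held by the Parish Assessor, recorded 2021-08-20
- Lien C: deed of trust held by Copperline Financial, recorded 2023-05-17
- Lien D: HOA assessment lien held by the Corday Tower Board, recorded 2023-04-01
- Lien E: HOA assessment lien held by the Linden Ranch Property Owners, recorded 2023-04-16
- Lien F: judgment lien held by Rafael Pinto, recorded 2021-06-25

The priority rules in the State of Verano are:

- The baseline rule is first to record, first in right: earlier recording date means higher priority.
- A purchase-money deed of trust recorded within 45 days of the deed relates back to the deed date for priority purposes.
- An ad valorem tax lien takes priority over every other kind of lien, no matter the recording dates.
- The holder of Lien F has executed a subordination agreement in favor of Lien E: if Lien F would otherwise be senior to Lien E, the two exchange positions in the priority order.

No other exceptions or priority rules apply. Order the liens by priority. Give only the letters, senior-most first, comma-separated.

B, E, D, F, C, A

Adjusting effective dates: A was recorded 190 days after the deed — beyond 45 days — so no relation-back applies.
B is an ad valorem tax lien, so it outranks all other liens regardless of date.
Ordering the rest by effective date: F (2021-06-25), D (2023-04-01), E (2023-04-16), C (2023-05-17), A (2023-08-20).
The subordination applies — F was senior to E — so F and E swap.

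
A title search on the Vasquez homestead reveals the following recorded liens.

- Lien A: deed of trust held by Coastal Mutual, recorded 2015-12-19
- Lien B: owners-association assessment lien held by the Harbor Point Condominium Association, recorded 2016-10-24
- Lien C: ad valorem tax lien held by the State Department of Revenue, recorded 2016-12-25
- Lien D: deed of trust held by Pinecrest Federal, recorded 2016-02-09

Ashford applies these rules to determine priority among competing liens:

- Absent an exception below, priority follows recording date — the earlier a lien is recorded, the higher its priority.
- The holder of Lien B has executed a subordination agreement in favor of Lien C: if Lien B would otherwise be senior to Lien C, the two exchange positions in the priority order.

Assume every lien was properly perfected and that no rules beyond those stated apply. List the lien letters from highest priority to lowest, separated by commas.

Sorted by effective date: A (2015-12-19), D (2016-02-09), B (2016-10-24), C (2016-12-25).
B would otherwise be senior to C, so under the subordination agreement B and C exchange positions.

A, D, C, B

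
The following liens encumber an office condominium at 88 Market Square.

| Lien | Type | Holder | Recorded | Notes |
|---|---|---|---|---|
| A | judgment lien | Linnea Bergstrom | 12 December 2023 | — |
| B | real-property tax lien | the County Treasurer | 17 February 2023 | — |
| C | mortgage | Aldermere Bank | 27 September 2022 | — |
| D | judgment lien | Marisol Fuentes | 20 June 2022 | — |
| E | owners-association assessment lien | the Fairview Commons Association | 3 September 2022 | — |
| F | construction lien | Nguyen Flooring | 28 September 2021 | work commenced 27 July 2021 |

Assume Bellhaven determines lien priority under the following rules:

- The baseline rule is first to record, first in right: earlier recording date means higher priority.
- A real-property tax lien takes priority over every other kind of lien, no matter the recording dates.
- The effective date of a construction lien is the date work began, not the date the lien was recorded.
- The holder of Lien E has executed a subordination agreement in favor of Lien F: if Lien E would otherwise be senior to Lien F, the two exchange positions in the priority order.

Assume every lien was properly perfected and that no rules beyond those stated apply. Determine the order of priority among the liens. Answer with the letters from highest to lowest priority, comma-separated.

B, F, D, E, C, A

Effective dates after the stated exceptions: F relates back to 27 July 2021 (work commenced).
As a real-property tax lien, B is senior to every other lien.
Ordering the rest by effective date: F (27 July 2021), D (20 June 2022), E (3 September 2022), C (27 September 2022), A (12 December 2023).
E is already junior to F, so the subordination agreement changes nothing.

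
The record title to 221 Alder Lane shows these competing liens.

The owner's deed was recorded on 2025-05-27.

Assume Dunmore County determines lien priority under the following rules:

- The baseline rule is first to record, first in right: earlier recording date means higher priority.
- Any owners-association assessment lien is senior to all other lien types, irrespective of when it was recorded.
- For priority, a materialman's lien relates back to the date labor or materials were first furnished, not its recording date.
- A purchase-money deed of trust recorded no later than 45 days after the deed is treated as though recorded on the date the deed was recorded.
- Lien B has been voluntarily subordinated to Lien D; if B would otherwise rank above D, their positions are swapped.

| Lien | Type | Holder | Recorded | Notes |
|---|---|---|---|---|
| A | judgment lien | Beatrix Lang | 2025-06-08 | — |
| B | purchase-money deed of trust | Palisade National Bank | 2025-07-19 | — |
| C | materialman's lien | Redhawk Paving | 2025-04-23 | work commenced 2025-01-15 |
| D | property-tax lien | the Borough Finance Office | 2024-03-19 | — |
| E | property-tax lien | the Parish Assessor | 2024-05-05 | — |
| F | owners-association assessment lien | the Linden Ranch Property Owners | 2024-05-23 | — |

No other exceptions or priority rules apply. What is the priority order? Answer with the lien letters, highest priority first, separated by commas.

First, effective dates: B missed the 45-day window (53 days after the deed), so its recording date stands; C is treated as recorded 2025-01-15, the work-commencement date.
F is an owners-association assessment lien and takes priority over every other lien.
Among the remaining liens, by effective date: D (2024-03-19), E (2024-05-05), C (2025-01-15), A (2025-06-08), B (2025-07-19).
B already ranks below D; the subordination has no effect.

F, D, E, C, A, B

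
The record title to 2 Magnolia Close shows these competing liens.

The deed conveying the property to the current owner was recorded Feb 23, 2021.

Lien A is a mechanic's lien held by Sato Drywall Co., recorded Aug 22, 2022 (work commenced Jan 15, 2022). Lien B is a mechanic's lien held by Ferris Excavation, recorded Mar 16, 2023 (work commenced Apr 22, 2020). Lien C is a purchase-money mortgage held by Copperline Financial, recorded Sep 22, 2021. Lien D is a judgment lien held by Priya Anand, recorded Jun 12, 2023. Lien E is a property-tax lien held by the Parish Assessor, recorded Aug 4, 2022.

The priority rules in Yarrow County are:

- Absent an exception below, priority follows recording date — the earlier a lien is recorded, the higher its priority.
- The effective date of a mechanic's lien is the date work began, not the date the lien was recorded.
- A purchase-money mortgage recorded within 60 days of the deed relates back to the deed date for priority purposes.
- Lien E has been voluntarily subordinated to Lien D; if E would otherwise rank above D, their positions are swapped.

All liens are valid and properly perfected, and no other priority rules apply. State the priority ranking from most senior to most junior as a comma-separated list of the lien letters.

Effective dates: A is treated as recorded Jan 15, 2022, the work-commencement date; B's effective date is Apr 22, 2020, when work began; C was recorded 211 days after the deed, outside the 60-day window, so it keeps its recording date.
Ordering by effective date: B (Apr 22, 2020), C (Sep 22, 2021), A (Jan 15, 2022), E (Aug 4, 2022), D (Jun 12, 2023).
E is senior to D before the subordination, so the two trade places.

B, C, A, D, E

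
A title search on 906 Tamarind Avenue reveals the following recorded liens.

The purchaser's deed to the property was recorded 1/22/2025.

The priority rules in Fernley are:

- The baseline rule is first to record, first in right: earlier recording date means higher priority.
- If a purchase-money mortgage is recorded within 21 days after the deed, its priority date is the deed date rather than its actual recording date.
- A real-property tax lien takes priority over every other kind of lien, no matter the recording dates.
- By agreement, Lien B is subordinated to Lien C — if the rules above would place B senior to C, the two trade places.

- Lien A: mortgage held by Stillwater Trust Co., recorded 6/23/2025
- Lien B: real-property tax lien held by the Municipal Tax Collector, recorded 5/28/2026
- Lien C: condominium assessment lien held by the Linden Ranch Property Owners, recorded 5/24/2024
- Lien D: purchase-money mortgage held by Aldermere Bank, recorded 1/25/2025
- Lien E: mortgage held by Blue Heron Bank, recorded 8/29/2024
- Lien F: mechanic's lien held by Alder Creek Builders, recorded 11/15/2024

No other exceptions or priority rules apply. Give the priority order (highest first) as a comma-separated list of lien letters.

Effective dates: D's effective date is the deed date, 1/22/2025.
B is a real-property tax lien, so it outranks all other liens regardless of date.
Among the remaining liens, by effective date: C (5/24/2024), E (8/29/2024), F (11/15/2024), D (1/22/2025), A (6/23/2025).
The subordination applies — B was senior to C — so B and C swap.

C, B, E, F, D, A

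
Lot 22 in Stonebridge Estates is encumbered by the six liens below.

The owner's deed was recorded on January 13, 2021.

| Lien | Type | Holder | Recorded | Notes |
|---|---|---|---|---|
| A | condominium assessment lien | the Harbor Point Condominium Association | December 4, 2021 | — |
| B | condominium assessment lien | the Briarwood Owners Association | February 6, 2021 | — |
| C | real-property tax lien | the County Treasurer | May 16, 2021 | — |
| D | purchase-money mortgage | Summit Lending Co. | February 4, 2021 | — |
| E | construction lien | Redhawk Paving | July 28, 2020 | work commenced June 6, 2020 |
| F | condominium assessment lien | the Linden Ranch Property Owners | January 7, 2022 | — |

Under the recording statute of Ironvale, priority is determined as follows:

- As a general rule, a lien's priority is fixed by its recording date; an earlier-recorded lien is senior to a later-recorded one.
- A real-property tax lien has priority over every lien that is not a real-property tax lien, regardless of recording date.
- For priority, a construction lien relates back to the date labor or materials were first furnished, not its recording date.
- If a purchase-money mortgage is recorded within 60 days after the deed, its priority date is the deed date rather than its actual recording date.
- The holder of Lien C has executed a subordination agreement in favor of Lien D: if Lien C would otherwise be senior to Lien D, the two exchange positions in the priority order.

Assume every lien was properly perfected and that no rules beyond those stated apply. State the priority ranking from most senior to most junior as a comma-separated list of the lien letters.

Effective dates: D was recorded within the 60-day window, so its effective date is the deed date January 13, 2021; E is treated as recorded June 6, 2020, the work-commencement date.
As a real-property tax lien, C is senior to every other lien.
Ordering the rest by effective date: E (June 6, 2020), D (January 13, 2021), B (February 6, 2021), A (December 4, 2021), F (January 7, 2022).
Because C would otherwise rank above D, the subordination swaps them.

D, E, C, B, A, F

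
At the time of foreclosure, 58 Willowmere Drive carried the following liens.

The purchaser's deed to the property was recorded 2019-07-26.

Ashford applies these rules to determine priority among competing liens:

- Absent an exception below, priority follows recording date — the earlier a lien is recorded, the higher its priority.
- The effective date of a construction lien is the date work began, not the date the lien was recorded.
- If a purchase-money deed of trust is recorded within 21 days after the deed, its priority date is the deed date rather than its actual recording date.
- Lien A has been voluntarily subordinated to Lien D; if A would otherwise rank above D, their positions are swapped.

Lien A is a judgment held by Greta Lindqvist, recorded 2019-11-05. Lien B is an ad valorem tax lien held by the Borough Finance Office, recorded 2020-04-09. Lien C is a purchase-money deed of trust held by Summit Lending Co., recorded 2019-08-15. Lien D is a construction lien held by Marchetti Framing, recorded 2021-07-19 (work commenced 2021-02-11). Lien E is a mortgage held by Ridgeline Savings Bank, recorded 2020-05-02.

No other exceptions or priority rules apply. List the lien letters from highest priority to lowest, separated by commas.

C, D, B, E, A

First, effective dates: C's effective date is the deed date, 2019-07-26; D is treated as recorded 2021-02-11, the work-commencement date.
Sorted by effective date: C (2019-07-26), A (2019-11-05), B (2020-04-09), E (2020-05-02), D (2021-02-11).
Because A would otherwise rank above D, the subordination swaps them.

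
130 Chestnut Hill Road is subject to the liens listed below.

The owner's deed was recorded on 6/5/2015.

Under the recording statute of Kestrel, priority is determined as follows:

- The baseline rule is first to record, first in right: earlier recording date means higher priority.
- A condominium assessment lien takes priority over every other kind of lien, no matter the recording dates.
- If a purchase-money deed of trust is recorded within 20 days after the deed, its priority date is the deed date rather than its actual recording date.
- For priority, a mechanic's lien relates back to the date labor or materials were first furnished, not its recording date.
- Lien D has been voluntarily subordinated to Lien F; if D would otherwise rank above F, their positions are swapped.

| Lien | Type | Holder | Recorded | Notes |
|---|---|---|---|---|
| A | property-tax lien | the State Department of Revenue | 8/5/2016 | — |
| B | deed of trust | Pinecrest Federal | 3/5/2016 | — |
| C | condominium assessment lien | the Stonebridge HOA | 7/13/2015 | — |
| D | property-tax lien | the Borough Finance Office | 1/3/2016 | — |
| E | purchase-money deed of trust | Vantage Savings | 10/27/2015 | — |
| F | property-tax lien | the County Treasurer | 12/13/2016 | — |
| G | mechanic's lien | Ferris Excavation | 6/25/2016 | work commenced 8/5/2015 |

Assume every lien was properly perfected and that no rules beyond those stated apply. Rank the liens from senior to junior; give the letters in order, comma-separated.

C, G, E, F, B, A, D

First, effective dates: E was recorded 144 days after the deed, outside the 20-day window, so it keeps its recording date; G's effective date is 8/5/2015, when work began.
As a condominium assessment lien, C is senior to every other lien.
Ordering the rest by effective date: G (8/5/2015), E (10/27/2015), D (1/3/2016), B (3/5/2016), A (8/5/2016), F (12/13/2016).
D is senior to F before the subordination, so the two trade places.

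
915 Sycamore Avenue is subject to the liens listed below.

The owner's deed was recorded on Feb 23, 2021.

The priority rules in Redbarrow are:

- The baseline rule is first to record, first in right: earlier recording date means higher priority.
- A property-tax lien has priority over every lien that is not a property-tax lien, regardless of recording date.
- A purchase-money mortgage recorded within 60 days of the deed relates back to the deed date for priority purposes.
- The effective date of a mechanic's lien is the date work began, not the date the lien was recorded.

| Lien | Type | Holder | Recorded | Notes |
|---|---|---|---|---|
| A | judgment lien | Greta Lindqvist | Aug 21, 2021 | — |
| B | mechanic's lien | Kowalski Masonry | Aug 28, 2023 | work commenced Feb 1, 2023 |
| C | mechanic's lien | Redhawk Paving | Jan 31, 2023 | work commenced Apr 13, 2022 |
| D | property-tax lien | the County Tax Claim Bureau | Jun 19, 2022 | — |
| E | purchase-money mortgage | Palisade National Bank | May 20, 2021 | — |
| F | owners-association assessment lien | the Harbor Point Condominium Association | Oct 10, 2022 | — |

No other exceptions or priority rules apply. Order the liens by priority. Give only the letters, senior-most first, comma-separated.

D, E, A, C, F, B

Effective dates: B's effective date is Feb 1, 2023, when work began; C relates back to Apr 13, 2022 (work commenced); E was recorded 86 days after the deed — beyond 60 days — so no relation-back applies.
D is a property-tax lien and takes priority over every other lien.
Among the remaining liens, by effective date: E (May 20, 2021), A (Aug 21, 2021), C (Apr 13, 2022), F (Oct 10, 2022), B (Feb 1, 2023).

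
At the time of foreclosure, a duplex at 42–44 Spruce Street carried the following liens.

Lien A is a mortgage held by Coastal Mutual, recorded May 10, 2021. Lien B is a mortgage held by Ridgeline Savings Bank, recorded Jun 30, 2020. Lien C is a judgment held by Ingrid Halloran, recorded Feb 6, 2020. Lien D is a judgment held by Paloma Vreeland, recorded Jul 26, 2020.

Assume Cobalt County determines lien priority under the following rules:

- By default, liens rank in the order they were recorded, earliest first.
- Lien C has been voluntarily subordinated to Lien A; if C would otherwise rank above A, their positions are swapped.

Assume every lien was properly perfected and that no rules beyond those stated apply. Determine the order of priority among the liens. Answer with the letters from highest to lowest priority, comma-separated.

Sorted by effective date: C (Feb 6, 2020), B (Jun 30, 2020), D (Jul 26, 2020), A (May 10, 2021).
C would otherwise be senior to A, so under the subordination agreement C and A exchange positions.

A, B, D, C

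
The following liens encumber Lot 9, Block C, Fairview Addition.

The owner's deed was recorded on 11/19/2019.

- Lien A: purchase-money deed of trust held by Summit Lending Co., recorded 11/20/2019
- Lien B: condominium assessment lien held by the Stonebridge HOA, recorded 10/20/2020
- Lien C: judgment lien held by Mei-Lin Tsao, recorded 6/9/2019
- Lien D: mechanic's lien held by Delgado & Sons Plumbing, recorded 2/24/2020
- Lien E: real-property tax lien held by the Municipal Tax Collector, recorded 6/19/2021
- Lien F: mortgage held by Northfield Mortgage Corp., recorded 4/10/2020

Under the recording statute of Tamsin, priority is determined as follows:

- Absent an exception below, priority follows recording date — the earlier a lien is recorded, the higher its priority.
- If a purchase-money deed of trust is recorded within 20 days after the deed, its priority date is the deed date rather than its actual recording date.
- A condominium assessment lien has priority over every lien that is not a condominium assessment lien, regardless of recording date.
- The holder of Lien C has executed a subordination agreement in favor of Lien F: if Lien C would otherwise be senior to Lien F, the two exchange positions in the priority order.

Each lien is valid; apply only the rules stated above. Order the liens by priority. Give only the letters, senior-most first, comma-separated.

B, F, A, D, C, E

Adjusting effective dates: A's effective date is the deed date, 11/19/2019.
B is a condominium assessment lien and takes priority over every other lien.
The other liens, earliest effective date first: C (6/9/2019), A (11/19/2019), D (2/24/2020), F (4/10/2020), E (6/19/2021).
C is senior to F before the subordination, so the two trade places.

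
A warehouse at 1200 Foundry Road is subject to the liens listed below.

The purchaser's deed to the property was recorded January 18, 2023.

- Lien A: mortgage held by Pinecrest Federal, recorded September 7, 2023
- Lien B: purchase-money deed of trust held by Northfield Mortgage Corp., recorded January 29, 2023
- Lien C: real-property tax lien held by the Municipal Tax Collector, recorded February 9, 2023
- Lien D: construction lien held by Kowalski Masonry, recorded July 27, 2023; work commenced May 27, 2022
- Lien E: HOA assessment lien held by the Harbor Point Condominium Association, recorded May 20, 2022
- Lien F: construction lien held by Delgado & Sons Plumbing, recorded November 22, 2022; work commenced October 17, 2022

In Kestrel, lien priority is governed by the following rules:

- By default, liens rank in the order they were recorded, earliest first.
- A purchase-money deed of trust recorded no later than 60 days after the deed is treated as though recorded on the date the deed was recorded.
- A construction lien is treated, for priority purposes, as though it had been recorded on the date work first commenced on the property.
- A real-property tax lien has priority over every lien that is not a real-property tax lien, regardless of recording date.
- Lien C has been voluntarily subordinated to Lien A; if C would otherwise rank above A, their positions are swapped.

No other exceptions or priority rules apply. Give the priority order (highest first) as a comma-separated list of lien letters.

Effective dates: B was recorded within the 60-day window, so its effective date is the deed date January 18, 2023; D relates back to May 27, 2022 (work commenced); F is treated as recorded October 17, 2022, the work-commencement date.
C is a real-property tax lien and takes priority over every other lien.
Among the remaining liens, by effective date: E (May 20, 2022), D (May 27, 2022), F (October 17, 2022), B (January 18, 2023), A (September 7, 2023).
C would otherwise be senior to A, so under the subordination agreement C and A exchange positions.

A, E, D, F, B, C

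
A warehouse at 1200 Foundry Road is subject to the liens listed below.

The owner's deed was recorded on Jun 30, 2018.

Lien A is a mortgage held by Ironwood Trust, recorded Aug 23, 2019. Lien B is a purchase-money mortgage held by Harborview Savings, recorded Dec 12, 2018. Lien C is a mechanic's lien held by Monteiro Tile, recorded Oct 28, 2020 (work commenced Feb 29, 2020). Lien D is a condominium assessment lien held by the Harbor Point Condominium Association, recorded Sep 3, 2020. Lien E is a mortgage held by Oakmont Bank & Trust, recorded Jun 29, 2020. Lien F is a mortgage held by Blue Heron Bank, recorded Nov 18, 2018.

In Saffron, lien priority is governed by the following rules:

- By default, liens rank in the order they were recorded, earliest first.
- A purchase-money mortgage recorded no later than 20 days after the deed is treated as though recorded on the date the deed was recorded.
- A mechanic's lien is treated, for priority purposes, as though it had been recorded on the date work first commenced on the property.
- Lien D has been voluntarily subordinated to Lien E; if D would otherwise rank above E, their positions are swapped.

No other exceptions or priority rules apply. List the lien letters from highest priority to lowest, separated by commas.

F, B, A, C, E, D

Effective dates: B missed the 20-day window (165 days after the deed), so its recording date stands; C's effective date is Feb 29, 2020, when work began.
Sorted by effective date: F (Nov 18, 2018), B (Dec 12, 2018), A (Aug 23, 2019), C (Feb 29, 2020), E (Jun 29, 2020), D (Sep 3, 2020).
D is already junior to E, so the subordination agreement changes nothing.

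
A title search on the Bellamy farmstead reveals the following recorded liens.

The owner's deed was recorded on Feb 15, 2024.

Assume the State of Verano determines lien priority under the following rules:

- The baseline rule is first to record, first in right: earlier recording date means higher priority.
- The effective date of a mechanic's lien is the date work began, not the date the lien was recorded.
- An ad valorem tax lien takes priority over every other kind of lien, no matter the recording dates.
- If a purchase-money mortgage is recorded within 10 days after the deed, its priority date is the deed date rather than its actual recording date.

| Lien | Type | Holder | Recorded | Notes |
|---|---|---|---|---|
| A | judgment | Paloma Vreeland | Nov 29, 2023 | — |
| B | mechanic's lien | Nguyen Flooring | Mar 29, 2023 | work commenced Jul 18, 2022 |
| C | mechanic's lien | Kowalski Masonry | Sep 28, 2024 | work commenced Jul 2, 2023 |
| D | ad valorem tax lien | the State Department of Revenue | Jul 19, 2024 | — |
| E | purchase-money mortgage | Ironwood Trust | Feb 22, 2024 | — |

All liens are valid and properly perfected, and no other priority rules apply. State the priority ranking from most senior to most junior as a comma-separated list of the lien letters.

D, B, C, A, E

Effective dates: B relates back to Jul 18, 2022 (work commenced); C's effective date is Jul 2, 2023, when work began; E's effective date is the deed date, Feb 15, 2024.
D is an ad valorem tax lien and takes priority over every other lien.
Among the remaining liens, by effective date: B (Jul 18, 2022), C (Jul 2, 2023), A (Nov 29, 2023), E (Feb 15, 2024).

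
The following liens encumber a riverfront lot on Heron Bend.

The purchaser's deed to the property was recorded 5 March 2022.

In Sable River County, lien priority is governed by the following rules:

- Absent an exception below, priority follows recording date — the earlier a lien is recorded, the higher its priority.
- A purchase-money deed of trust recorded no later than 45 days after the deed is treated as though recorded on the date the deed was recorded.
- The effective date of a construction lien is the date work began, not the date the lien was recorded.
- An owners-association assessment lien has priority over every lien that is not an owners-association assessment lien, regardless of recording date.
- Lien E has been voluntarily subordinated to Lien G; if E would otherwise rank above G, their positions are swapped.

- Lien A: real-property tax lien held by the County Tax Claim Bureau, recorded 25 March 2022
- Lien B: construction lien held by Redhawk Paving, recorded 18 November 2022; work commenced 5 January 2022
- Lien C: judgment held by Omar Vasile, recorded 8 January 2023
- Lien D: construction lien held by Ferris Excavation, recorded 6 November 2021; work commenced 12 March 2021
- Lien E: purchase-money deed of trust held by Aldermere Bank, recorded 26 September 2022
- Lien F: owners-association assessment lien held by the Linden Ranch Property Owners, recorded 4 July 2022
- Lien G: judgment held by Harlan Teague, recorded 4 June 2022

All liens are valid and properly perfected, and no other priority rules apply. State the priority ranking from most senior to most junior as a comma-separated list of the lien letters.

F, D, B, A, G, E, C

Effective dates after the stated exceptions: B's effective date is 5 January 2022, when work began; D's effective date is 12 March 2021, when work began; E was recorded 205 days after the deed — beyond 45 days — so no relation-back applies.
F, as an owners-association assessment lien, has superpriority and ranks first.
Ordering the rest by effective date: D (12 March 2021), B (5 January 2022), A (25 March 2022), G (4 June 2022), E (26 September 2022), C (8 January 2023).
E is already junior to G, so the subordination agreement changes nothing.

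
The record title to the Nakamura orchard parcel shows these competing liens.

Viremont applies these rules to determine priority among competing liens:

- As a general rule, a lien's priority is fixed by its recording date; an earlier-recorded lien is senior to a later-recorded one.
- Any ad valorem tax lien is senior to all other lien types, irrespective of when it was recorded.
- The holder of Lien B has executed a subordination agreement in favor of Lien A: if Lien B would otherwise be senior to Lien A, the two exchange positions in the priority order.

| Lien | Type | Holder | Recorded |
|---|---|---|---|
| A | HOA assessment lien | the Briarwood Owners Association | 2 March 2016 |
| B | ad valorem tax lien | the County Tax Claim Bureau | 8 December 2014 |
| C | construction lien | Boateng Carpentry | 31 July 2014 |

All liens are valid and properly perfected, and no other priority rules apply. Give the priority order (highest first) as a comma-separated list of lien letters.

B is an ad valorem tax lien, so it outranks all other liens regardless of date.
Remaining liens by effective date: C (31 July 2014), A (2 March 2016).
The subordination applies — B was senior to A — so B and A swap.

A, C, B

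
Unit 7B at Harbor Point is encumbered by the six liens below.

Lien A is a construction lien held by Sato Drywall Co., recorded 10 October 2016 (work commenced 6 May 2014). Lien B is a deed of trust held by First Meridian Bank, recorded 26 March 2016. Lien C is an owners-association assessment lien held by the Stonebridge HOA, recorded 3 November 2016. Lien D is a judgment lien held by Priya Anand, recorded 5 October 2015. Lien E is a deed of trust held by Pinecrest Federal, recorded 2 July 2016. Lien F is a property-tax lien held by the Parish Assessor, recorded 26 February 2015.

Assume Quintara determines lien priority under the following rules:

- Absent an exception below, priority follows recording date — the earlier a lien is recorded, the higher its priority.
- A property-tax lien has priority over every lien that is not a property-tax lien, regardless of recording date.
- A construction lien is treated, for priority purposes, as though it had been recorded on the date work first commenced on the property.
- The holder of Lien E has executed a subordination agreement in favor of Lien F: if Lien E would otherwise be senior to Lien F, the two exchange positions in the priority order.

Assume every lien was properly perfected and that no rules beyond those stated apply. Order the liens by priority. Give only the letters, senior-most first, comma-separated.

Effective dates: A relates back to 6 May 2014 (work commenced).
F, as a property-tax lien, has superpriority and ranks first.
The other liens, earliest effective date first: A (6 May 2014), D (5 October 2015), B (26 March 2016), E (2 July 2016), C (3 November 2016).
Since E is not senior to F, the subordination leaves the order unchanged.

F, A, D, B, E, C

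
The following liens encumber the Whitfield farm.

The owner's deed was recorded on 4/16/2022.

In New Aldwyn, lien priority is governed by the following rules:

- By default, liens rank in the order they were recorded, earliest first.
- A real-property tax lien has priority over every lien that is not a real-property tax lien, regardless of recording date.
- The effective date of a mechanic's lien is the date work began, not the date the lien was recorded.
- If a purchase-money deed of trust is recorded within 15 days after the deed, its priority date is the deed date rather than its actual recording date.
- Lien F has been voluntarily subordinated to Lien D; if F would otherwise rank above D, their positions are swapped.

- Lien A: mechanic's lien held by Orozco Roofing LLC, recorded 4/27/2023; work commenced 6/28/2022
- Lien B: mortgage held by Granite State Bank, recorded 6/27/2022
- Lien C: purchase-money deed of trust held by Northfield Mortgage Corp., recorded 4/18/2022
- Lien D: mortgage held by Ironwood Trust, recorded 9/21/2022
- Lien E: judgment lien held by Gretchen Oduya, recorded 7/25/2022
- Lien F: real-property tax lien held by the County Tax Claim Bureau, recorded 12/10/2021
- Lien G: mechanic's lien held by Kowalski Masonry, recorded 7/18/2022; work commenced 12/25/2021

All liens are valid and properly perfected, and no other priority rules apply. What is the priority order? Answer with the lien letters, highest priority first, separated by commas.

Adjusting effective dates: A is treated as recorded 6/28/2022, the work-commencement date; C's effective date is the deed date, 4/16/2022; G relates back to 12/25/2021 (work commenced).
F, as a real-property tax lien, has superpriority and ranks first.
The other liens, earliest effective date first: G (12/25/2021), C (4/16/2022), B (6/27/2022), A (6/28/2022), E (7/25/2022), D (9/21/2022).
F would otherwise be senior to D, so under the subordination agreement F and D exchange positions.

D, G, C, B, A, E, F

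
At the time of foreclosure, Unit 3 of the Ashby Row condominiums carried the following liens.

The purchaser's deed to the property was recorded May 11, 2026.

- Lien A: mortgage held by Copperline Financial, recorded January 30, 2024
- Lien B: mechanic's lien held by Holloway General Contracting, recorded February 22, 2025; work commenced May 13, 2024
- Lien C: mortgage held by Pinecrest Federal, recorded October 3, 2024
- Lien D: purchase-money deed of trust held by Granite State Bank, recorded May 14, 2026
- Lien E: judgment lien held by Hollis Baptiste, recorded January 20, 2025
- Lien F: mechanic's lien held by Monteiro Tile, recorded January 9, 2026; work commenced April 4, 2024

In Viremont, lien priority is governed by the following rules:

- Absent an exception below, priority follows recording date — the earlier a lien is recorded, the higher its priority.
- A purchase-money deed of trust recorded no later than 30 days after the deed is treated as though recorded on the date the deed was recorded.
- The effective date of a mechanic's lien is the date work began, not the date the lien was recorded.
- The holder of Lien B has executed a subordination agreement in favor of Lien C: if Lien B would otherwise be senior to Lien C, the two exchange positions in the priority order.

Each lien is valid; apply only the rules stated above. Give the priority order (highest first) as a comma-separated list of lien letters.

First, effective dates: B is treated as recorded May 13, 2024, the work-commencement date; D's effective date is the deed date, May 11, 2026; F's effective date is April 4, 2024, when work began.
By effective date: A (January 30, 2024), F (April 4, 2024), B (May 13, 2024), C (October 3, 2024), E (January 20, 2025), D (May 11, 2026).
B would otherwise be senior to C, so under the subordination agreement B and C exchange positions.

A, F, C, B, E, D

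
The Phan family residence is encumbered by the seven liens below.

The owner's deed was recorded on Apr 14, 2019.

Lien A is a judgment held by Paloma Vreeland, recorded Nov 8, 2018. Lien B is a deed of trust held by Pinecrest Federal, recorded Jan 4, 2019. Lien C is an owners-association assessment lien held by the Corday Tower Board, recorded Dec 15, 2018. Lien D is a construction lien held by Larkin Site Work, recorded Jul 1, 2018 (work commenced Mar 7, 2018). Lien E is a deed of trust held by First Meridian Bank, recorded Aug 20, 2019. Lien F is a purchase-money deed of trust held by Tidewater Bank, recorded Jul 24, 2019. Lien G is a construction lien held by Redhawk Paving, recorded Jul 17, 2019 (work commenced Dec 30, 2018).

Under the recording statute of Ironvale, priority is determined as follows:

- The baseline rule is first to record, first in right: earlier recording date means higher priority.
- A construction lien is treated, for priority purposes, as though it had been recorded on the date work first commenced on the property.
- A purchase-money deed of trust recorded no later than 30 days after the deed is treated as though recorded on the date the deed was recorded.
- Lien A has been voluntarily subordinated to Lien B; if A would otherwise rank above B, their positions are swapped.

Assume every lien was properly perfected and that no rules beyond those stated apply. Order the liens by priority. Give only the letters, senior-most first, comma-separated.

D, B, C, G, A, F, E

Adjusting effective dates: D relates back to Mar 7, 2018 (work commenced); F was recorded 101 days after the deed, outside the 30-day window, so it keeps its recording date; G relates back to Dec 30, 2018 (work commenced).
Ordering by effective date: D (Mar 7, 2018), A (Nov 8, 2018), C (Dec 15, 2018), G (Dec 30, 2018), B (Jan 4, 2019), F (Jul 24, 2019), E (Aug 20, 2019).
The subordination applies — A was senior to B — so A and B swap.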